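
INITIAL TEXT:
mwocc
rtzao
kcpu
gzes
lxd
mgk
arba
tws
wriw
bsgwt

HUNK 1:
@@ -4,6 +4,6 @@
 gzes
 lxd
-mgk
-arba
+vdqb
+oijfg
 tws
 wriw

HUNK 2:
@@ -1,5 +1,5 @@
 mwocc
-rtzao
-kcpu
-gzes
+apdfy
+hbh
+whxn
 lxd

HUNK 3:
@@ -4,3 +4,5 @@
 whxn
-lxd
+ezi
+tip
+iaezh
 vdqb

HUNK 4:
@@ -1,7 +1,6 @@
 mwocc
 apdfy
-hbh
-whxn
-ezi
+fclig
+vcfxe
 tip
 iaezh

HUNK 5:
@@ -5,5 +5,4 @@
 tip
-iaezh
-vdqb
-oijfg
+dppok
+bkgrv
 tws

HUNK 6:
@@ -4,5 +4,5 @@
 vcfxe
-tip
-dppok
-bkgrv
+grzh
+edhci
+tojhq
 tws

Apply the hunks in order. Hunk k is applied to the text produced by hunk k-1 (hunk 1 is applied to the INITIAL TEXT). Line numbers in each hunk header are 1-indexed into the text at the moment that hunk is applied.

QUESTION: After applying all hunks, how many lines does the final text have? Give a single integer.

Answer: 10

Derivation:
Hunk 1: at line 4 remove [mgk,arba] add [vdqb,oijfg] -> 10 lines: mwocc rtzao kcpu gzes lxd vdqb oijfg tws wriw bsgwt
Hunk 2: at line 1 remove [rtzao,kcpu,gzes] add [apdfy,hbh,whxn] -> 10 lines: mwocc apdfy hbh whxn lxd vdqb oijfg tws wriw bsgwt
Hunk 3: at line 4 remove [lxd] add [ezi,tip,iaezh] -> 12 lines: mwocc apdfy hbh whxn ezi tip iaezh vdqb oijfg tws wriw bsgwt
Hunk 4: at line 1 remove [hbh,whxn,ezi] add [fclig,vcfxe] -> 11 lines: mwocc apdfy fclig vcfxe tip iaezh vdqb oijfg tws wriw bsgwt
Hunk 5: at line 5 remove [iaezh,vdqb,oijfg] add [dppok,bkgrv] -> 10 lines: mwocc apdfy fclig vcfxe tip dppok bkgrv tws wriw bsgwt
Hunk 6: at line 4 remove [tip,dppok,bkgrv] add [grzh,edhci,tojhq] -> 10 lines: mwocc apdfy fclig vcfxe grzh edhci tojhq tws wriw bsgwt
Final line count: 10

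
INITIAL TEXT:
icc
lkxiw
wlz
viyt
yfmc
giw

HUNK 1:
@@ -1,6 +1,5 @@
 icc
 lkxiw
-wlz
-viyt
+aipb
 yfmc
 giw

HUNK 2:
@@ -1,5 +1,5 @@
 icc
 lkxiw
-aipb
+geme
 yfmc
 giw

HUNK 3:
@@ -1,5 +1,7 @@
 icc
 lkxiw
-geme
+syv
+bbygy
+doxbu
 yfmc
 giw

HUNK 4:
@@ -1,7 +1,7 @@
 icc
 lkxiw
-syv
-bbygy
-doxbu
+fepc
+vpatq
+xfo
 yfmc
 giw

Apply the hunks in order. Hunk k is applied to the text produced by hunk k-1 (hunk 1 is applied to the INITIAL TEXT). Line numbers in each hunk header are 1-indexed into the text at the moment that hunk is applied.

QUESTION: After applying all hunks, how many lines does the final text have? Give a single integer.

Hunk 1: at line 1 remove [wlz,viyt] add [aipb] -> 5 lines: icc lkxiw aipb yfmc giw
Hunk 2: at line 1 remove [aipb] add [geme] -> 5 lines: icc lkxiw geme yfmc giw
Hunk 3: at line 1 remove [geme] add [syv,bbygy,doxbu] -> 7 lines: icc lkxiw syv bbygy doxbu yfmc giw
Hunk 4: at line 1 remove [syv,bbygy,doxbu] add [fepc,vpatq,xfo] -> 7 lines: icc lkxiw fepc vpatq xfo yfmc giw
Final line count: 7

Answer: 7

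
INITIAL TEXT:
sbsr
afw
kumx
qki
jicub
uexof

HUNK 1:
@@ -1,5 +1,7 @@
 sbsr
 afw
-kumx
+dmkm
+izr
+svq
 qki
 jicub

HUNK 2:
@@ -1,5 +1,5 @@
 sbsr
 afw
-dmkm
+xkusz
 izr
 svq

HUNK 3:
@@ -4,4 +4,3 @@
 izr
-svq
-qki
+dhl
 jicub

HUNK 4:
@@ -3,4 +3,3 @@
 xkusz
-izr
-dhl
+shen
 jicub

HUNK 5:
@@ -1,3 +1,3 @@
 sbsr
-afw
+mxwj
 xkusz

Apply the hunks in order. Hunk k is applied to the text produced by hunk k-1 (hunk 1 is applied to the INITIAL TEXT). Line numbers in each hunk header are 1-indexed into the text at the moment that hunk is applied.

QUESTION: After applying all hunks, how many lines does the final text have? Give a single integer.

Answer: 6

Derivation:
Hunk 1: at line 1 remove [kumx] add [dmkm,izr,svq] -> 8 lines: sbsr afw dmkm izr svq qki jicub uexof
Hunk 2: at line 1 remove [dmkm] add [xkusz] -> 8 lines: sbsr afw xkusz izr svq qki jicub uexof
Hunk 3: at line 4 remove [svq,qki] add [dhl] -> 7 lines: sbsr afw xkusz izr dhl jicub uexof
Hunk 4: at line 3 remove [izr,dhl] add [shen] -> 6 lines: sbsr afw xkusz shen jicub uexof
Hunk 5: at line 1 remove [afw] add [mxwj] -> 6 lines: sbsr mxwj xkusz shen jicub uexof
Final line count: 6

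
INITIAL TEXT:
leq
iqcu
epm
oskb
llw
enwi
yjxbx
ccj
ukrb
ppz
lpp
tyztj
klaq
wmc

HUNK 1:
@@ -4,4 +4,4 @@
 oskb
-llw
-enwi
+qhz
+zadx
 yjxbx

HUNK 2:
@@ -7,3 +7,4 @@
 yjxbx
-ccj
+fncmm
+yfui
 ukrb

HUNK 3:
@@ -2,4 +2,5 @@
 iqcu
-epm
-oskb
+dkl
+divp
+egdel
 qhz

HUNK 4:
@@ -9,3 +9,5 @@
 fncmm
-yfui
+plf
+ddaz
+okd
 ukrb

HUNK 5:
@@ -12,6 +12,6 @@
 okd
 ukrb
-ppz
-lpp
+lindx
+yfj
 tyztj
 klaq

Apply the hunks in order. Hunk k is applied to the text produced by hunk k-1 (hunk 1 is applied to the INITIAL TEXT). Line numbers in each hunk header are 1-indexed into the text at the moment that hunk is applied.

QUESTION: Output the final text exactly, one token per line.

Answer: leq
iqcu
dkl
divp
egdel
qhz
zadx
yjxbx
fncmm
plf
ddaz
okd
ukrb
lindx
yfj
tyztj
klaq
wmc

Derivation:
Hunk 1: at line 4 remove [llw,enwi] add [qhz,zadx] -> 14 lines: leq iqcu epm oskb qhz zadx yjxbx ccj ukrb ppz lpp tyztj klaq wmc
Hunk 2: at line 7 remove [ccj] add [fncmm,yfui] -> 15 lines: leq iqcu epm oskb qhz zadx yjxbx fncmm yfui ukrb ppz lpp tyztj klaq wmc
Hunk 3: at line 2 remove [epm,oskb] add [dkl,divp,egdel] -> 16 lines: leq iqcu dkl divp egdel qhz zadx yjxbx fncmm yfui ukrb ppz lpp tyztj klaq wmc
Hunk 4: at line 9 remove [yfui] add [plf,ddaz,okd] -> 18 lines: leq iqcu dkl divp egdel qhz zadx yjxbx fncmm plf ddaz okd ukrb ppz lpp tyztj klaq wmc
Hunk 5: at line 12 remove [ppz,lpp] add [lindx,yfj] -> 18 lines: leq iqcu dkl divp egdel qhz zadx yjxbx fncmm plf ddaz okd ukrb lindx yfj tyztj klaq wmc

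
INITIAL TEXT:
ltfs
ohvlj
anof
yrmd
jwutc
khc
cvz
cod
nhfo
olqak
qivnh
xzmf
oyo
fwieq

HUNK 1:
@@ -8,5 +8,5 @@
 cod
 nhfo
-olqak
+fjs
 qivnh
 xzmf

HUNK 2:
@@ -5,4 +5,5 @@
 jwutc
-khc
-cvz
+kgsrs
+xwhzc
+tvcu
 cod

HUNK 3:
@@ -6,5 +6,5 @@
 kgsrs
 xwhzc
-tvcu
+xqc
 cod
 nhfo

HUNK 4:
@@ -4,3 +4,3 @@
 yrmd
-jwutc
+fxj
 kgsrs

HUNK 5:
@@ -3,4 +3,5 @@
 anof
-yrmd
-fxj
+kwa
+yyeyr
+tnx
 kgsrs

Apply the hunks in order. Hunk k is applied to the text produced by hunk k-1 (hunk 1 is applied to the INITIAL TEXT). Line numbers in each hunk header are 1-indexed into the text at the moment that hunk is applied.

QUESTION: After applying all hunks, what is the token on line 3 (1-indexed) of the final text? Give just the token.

Answer: anof

Derivation:
Hunk 1: at line 8 remove [olqak] add [fjs] -> 14 lines: ltfs ohvlj anof yrmd jwutc khc cvz cod nhfo fjs qivnh xzmf oyo fwieq
Hunk 2: at line 5 remove [khc,cvz] add [kgsrs,xwhzc,tvcu] -> 15 lines: ltfs ohvlj anof yrmd jwutc kgsrs xwhzc tvcu cod nhfo fjs qivnh xzmf oyo fwieq
Hunk 3: at line 6 remove [tvcu] add [xqc] -> 15 lines: ltfs ohvlj anof yrmd jwutc kgsrs xwhzc xqc cod nhfo fjs qivnh xzmf oyo fwieq
Hunk 4: at line 4 remove [jwutc] add [fxj] -> 15 lines: ltfs ohvlj anof yrmd fxj kgsrs xwhzc xqc cod nhfo fjs qivnh xzmf oyo fwieq
Hunk 5: at line 3 remove [yrmd,fxj] add [kwa,yyeyr,tnx] -> 16 lines: ltfs ohvlj anof kwa yyeyr tnx kgsrs xwhzc xqc cod nhfo fjs qivnh xzmf oyo fwieq
Final line 3: anof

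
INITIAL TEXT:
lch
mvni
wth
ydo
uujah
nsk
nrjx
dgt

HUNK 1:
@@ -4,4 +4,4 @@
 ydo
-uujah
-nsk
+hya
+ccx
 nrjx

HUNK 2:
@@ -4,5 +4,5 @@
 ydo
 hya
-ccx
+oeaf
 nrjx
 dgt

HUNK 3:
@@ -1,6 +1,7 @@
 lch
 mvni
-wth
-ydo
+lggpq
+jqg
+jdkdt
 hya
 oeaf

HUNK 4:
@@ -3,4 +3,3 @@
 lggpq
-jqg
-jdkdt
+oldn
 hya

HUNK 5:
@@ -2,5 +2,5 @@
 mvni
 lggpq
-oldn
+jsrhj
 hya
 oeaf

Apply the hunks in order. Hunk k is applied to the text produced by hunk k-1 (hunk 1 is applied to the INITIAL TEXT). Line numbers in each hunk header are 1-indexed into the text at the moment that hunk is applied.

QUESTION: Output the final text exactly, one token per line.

Answer: lch
mvni
lggpq
jsrhj
hya
oeaf
nrjx
dgt

Derivation:
Hunk 1: at line 4 remove [uujah,nsk] add [hya,ccx] -> 8 lines: lch mvni wth ydo hya ccx nrjx dgt
Hunk 2: at line 4 remove [ccx] add [oeaf] -> 8 lines: lch mvni wth ydo hya oeaf nrjx dgt
Hunk 3: at line 1 remove [wth,ydo] add [lggpq,jqg,jdkdt] -> 9 lines: lch mvni lggpq jqg jdkdt hya oeaf nrjx dgt
Hunk 4: at line 3 remove [jqg,jdkdt] add [oldn] -> 8 lines: lch mvni lggpq oldn hya oeaf nrjx dgt
Hunk 5: at line 2 remove [oldn] add [jsrhj] -> 8 lines: lch mvni lggpq jsrhj hya oeaf nrjx dgt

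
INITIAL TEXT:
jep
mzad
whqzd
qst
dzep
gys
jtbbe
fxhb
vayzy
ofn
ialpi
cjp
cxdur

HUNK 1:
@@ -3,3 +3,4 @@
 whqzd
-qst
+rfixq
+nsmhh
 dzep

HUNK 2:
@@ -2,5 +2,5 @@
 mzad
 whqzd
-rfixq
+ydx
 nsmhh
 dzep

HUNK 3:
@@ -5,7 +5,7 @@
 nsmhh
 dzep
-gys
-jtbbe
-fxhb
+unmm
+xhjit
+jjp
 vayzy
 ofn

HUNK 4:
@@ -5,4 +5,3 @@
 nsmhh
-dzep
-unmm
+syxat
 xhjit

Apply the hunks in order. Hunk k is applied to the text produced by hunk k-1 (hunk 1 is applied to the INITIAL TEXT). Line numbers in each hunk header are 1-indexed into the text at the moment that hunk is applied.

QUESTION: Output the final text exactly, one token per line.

Hunk 1: at line 3 remove [qst] add [rfixq,nsmhh] -> 14 lines: jep mzad whqzd rfixq nsmhh dzep gys jtbbe fxhb vayzy ofn ialpi cjp cxdur
Hunk 2: at line 2 remove [rfixq] add [ydx] -> 14 lines: jep mzad whqzd ydx nsmhh dzep gys jtbbe fxhb vayzy ofn ialpi cjp cxdur
Hunk 3: at line 5 remove [gys,jtbbe,fxhb] add [unmm,xhjit,jjp] -> 14 lines: jep mzad whqzd ydx nsmhh dzep unmm xhjit jjp vayzy ofn ialpi cjp cxdur
Hunk 4: at line 5 remove [dzep,unmm] add [syxat] -> 13 lines: jep mzad whqzd ydx nsmhh syxat xhjit jjp vayzy ofn ialpi cjp cxdur

Answer: jep
mzad
whqzd
ydx
nsmhh
syxat
xhjit
jjp
vayzy
ofn
ialpi
cjp
cxdur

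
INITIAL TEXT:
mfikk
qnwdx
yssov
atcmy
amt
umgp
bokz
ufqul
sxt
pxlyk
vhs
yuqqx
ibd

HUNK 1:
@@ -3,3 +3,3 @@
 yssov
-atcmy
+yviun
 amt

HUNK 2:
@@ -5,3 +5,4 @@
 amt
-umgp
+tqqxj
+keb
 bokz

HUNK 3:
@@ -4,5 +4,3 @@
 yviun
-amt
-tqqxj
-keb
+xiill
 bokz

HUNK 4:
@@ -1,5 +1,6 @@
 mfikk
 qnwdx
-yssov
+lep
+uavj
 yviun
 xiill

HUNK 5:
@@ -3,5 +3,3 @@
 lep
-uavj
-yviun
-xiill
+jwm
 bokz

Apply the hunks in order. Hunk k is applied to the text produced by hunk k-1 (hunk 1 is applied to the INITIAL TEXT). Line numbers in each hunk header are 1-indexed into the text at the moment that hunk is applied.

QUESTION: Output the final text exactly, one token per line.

Hunk 1: at line 3 remove [atcmy] add [yviun] -> 13 lines: mfikk qnwdx yssov yviun amt umgp bokz ufqul sxt pxlyk vhs yuqqx ibd
Hunk 2: at line 5 remove [umgp] add [tqqxj,keb] -> 14 lines: mfikk qnwdx yssov yviun amt tqqxj keb bokz ufqul sxt pxlyk vhs yuqqx ibd
Hunk 3: at line 4 remove [amt,tqqxj,keb] add [xiill] -> 12 lines: mfikk qnwdx yssov yviun xiill bokz ufqul sxt pxlyk vhs yuqqx ibd
Hunk 4: at line 1 remove [yssov] add [lep,uavj] -> 13 lines: mfikk qnwdx lep uavj yviun xiill bokz ufqul sxt pxlyk vhs yuqqx ibd
Hunk 5: at line 3 remove [uavj,yviun,xiill] add [jwm] -> 11 lines: mfikk qnwdx lep jwm bokz ufqul sxt pxlyk vhs yuqqx ibd

Answer: mfikk
qnwdx
lep
jwm
bokz
ufqul
sxt
pxlyk
vhs
yuqqx
ibd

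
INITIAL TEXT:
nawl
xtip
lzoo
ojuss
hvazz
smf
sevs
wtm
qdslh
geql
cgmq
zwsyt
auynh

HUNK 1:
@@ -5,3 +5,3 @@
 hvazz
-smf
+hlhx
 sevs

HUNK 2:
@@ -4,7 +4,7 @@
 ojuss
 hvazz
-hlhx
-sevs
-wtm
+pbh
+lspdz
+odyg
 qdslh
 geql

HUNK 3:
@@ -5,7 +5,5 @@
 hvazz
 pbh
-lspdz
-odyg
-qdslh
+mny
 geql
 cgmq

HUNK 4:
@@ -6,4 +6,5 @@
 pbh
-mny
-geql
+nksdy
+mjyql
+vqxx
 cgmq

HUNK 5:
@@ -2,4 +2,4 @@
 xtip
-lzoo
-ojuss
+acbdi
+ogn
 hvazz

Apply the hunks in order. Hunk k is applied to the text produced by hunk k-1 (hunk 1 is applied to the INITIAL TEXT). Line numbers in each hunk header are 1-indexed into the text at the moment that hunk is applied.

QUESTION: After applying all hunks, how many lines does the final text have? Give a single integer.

Hunk 1: at line 5 remove [smf] add [hlhx] -> 13 lines: nawl xtip lzoo ojuss hvazz hlhx sevs wtm qdslh geql cgmq zwsyt auynh
Hunk 2: at line 4 remove [hlhx,sevs,wtm] add [pbh,lspdz,odyg] -> 13 lines: nawl xtip lzoo ojuss hvazz pbh lspdz odyg qdslh geql cgmq zwsyt auynh
Hunk 3: at line 5 remove [lspdz,odyg,qdslh] add [mny] -> 11 lines: nawl xtip lzoo ojuss hvazz pbh mny geql cgmq zwsyt auynh
Hunk 4: at line 6 remove [mny,geql] add [nksdy,mjyql,vqxx] -> 12 lines: nawl xtip lzoo ojuss hvazz pbh nksdy mjyql vqxx cgmq zwsyt auynh
Hunk 5: at line 2 remove [lzoo,ojuss] add [acbdi,ogn] -> 12 lines: nawl xtip acbdi ogn hvazz pbh nksdy mjyql vqxx cgmq zwsyt auynh
Final line count: 12

Answer: 12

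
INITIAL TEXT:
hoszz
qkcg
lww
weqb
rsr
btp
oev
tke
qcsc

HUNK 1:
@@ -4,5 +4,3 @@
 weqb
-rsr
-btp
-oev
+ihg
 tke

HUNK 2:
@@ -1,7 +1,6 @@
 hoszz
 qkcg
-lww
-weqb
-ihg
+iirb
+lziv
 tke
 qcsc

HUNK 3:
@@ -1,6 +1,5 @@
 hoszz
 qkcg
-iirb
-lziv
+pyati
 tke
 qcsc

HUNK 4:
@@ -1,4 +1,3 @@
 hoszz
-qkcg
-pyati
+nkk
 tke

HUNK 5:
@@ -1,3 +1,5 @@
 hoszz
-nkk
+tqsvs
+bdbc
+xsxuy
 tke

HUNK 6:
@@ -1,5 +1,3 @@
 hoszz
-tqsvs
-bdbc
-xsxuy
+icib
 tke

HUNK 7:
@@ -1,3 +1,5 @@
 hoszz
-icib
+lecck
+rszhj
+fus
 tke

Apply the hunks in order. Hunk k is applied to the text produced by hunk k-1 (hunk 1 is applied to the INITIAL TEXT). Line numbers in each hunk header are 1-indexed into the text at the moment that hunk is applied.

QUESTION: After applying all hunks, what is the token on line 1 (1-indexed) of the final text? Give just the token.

Hunk 1: at line 4 remove [rsr,btp,oev] add [ihg] -> 7 lines: hoszz qkcg lww weqb ihg tke qcsc
Hunk 2: at line 1 remove [lww,weqb,ihg] add [iirb,lziv] -> 6 lines: hoszz qkcg iirb lziv tke qcsc
Hunk 3: at line 1 remove [iirb,lziv] add [pyati] -> 5 lines: hoszz qkcg pyati tke qcsc
Hunk 4: at line 1 remove [qkcg,pyati] add [nkk] -> 4 lines: hoszz nkk tke qcsc
Hunk 5: at line 1 remove [nkk] add [tqsvs,bdbc,xsxuy] -> 6 lines: hoszz tqsvs bdbc xsxuy tke qcsc
Hunk 6: at line 1 remove [tqsvs,bdbc,xsxuy] add [icib] -> 4 lines: hoszz icib tke qcsc
Hunk 7: at line 1 remove [icib] add [lecck,rszhj,fus] -> 6 lines: hoszz lecck rszhj fus tke qcsc
Final line 1: hoszz

Answer: hoszz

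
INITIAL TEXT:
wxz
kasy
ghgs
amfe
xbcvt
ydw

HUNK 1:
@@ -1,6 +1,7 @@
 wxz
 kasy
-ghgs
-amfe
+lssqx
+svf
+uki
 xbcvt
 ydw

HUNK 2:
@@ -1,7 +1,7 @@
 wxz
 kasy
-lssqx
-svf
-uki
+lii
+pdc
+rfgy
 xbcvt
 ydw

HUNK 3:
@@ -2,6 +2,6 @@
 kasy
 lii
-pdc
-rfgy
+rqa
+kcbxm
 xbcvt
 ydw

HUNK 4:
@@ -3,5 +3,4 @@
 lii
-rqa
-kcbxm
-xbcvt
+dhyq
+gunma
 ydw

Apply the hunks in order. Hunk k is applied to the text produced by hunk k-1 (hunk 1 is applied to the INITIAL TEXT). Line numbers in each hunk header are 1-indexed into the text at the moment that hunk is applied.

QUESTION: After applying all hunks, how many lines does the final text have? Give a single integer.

Hunk 1: at line 1 remove [ghgs,amfe] add [lssqx,svf,uki] -> 7 lines: wxz kasy lssqx svf uki xbcvt ydw
Hunk 2: at line 1 remove [lssqx,svf,uki] add [lii,pdc,rfgy] -> 7 lines: wxz kasy lii pdc rfgy xbcvt ydw
Hunk 3: at line 2 remove [pdc,rfgy] add [rqa,kcbxm] -> 7 lines: wxz kasy lii rqa kcbxm xbcvt ydw
Hunk 4: at line 3 remove [rqa,kcbxm,xbcvt] add [dhyq,gunma] -> 6 lines: wxz kasy lii dhyq gunma ydw
Final line count: 6

Answer: 6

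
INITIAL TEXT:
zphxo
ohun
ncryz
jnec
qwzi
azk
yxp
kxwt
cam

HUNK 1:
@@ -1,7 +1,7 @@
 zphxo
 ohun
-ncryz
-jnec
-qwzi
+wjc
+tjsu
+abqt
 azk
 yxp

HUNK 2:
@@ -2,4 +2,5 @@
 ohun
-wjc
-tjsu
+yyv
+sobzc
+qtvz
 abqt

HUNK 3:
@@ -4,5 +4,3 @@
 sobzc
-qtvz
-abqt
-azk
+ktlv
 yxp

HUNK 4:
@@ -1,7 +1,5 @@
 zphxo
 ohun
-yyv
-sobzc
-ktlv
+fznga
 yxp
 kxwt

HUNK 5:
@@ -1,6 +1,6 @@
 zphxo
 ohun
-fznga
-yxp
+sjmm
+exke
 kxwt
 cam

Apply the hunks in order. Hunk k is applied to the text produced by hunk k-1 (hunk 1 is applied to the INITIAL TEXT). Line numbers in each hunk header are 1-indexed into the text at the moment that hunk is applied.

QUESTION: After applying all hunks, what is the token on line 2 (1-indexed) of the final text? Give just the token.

Answer: ohun

Derivation:
Hunk 1: at line 1 remove [ncryz,jnec,qwzi] add [wjc,tjsu,abqt] -> 9 lines: zphxo ohun wjc tjsu abqt azk yxp kxwt cam
Hunk 2: at line 2 remove [wjc,tjsu] add [yyv,sobzc,qtvz] -> 10 lines: zphxo ohun yyv sobzc qtvz abqt azk yxp kxwt cam
Hunk 3: at line 4 remove [qtvz,abqt,azk] add [ktlv] -> 8 lines: zphxo ohun yyv sobzc ktlv yxp kxwt cam
Hunk 4: at line 1 remove [yyv,sobzc,ktlv] add [fznga] -> 6 lines: zphxo ohun fznga yxp kxwt cam
Hunk 5: at line 1 remove [fznga,yxp] add [sjmm,exke] -> 6 lines: zphxo ohun sjmm exke kxwt cam
Final line 2: ohun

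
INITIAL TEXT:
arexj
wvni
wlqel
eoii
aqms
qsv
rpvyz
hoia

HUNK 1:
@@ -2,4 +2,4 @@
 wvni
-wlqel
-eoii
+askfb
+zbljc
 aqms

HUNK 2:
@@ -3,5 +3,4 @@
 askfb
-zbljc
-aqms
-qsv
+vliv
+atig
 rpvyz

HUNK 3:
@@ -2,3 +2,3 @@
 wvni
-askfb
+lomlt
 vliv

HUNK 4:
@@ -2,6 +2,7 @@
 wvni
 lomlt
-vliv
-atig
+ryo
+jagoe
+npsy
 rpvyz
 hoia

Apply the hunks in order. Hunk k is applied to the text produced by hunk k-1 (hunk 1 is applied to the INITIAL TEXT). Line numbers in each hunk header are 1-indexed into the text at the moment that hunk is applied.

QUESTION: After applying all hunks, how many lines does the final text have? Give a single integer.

Hunk 1: at line 2 remove [wlqel,eoii] add [askfb,zbljc] -> 8 lines: arexj wvni askfb zbljc aqms qsv rpvyz hoia
Hunk 2: at line 3 remove [zbljc,aqms,qsv] add [vliv,atig] -> 7 lines: arexj wvni askfb vliv atig rpvyz hoia
Hunk 3: at line 2 remove [askfb] add [lomlt] -> 7 lines: arexj wvni lomlt vliv atig rpvyz hoia
Hunk 4: at line 2 remove [vliv,atig] add [ryo,jagoe,npsy] -> 8 lines: arexj wvni lomlt ryo jagoe npsy rpvyz hoia
Final line count: 8

Answer: 8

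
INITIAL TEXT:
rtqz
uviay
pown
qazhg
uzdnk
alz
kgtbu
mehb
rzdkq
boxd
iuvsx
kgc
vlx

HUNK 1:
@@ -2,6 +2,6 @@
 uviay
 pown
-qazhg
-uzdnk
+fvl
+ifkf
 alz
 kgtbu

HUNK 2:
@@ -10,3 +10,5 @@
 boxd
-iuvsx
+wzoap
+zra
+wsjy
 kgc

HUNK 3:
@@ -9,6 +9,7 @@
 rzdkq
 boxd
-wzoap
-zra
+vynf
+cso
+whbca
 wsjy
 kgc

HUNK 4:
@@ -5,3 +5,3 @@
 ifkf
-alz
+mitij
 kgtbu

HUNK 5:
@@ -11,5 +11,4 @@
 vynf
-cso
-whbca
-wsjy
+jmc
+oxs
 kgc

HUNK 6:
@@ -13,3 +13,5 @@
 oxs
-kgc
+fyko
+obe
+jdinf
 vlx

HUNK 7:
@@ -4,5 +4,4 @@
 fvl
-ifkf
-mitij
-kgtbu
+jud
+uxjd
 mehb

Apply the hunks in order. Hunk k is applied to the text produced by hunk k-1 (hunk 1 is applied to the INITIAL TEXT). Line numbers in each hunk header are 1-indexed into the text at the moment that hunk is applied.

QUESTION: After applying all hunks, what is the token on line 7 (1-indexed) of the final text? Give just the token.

Answer: mehb

Derivation:
Hunk 1: at line 2 remove [qazhg,uzdnk] add [fvl,ifkf] -> 13 lines: rtqz uviay pown fvl ifkf alz kgtbu mehb rzdkq boxd iuvsx kgc vlx
Hunk 2: at line 10 remove [iuvsx] add [wzoap,zra,wsjy] -> 15 lines: rtqz uviay pown fvl ifkf alz kgtbu mehb rzdkq boxd wzoap zra wsjy kgc vlx
Hunk 3: at line 9 remove [wzoap,zra] add [vynf,cso,whbca] -> 16 lines: rtqz uviay pown fvl ifkf alz kgtbu mehb rzdkq boxd vynf cso whbca wsjy kgc vlx
Hunk 4: at line 5 remove [alz] add [mitij] -> 16 lines: rtqz uviay pown fvl ifkf mitij kgtbu mehb rzdkq boxd vynf cso whbca wsjy kgc vlx
Hunk 5: at line 11 remove [cso,whbca,wsjy] add [jmc,oxs] -> 15 lines: rtqz uviay pown fvl ifkf mitij kgtbu mehb rzdkq boxd vynf jmc oxs kgc vlx
Hunk 6: at line 13 remove [kgc] add [fyko,obe,jdinf] -> 17 lines: rtqz uviay pown fvl ifkf mitij kgtbu mehb rzdkq boxd vynf jmc oxs fyko obe jdinf vlx
Hunk 7: at line 4 remove [ifkf,mitij,kgtbu] add [jud,uxjd] -> 16 lines: rtqz uviay pown fvl jud uxjd mehb rzdkq boxd vynf jmc oxs fyko obe jdinf vlx
Final line 7: mehb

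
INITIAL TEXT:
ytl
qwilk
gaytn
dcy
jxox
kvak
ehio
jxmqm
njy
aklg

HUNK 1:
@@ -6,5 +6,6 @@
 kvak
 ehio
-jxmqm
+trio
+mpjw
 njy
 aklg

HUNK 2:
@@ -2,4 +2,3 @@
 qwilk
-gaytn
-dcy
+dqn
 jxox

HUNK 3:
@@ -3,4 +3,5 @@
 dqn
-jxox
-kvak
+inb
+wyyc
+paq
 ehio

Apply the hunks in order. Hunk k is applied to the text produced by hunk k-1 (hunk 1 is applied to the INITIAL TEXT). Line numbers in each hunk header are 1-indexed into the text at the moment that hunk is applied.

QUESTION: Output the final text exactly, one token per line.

Hunk 1: at line 6 remove [jxmqm] add [trio,mpjw] -> 11 lines: ytl qwilk gaytn dcy jxox kvak ehio trio mpjw njy aklg
Hunk 2: at line 2 remove [gaytn,dcy] add [dqn] -> 10 lines: ytl qwilk dqn jxox kvak ehio trio mpjw njy aklg
Hunk 3: at line 3 remove [jxox,kvak] add [inb,wyyc,paq] -> 11 lines: ytl qwilk dqn inb wyyc paq ehio trio mpjw njy aklg

Answer: ytl
qwilk
dqn
inb
wyyc
paq
ehio
trio
mpjw
njy
aklg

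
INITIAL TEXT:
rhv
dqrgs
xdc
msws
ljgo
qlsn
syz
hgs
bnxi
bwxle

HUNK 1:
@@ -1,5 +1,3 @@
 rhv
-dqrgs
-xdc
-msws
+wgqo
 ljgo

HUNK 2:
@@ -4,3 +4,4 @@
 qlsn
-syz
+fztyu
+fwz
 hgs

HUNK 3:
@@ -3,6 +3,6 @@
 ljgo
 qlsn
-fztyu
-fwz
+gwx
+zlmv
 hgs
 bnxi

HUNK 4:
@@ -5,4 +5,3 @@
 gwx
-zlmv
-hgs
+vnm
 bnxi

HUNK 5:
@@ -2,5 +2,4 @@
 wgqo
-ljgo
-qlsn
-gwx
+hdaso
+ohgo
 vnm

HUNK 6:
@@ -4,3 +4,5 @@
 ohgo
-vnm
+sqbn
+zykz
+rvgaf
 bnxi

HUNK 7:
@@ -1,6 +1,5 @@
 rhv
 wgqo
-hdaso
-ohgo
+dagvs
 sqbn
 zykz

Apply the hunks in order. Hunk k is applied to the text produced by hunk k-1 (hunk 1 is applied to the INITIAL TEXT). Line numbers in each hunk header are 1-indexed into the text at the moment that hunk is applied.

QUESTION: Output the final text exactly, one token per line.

Hunk 1: at line 1 remove [dqrgs,xdc,msws] add [wgqo] -> 8 lines: rhv wgqo ljgo qlsn syz hgs bnxi bwxle
Hunk 2: at line 4 remove [syz] add [fztyu,fwz] -> 9 lines: rhv wgqo ljgo qlsn fztyu fwz hgs bnxi bwxle
Hunk 3: at line 3 remove [fztyu,fwz] add [gwx,zlmv] -> 9 lines: rhv wgqo ljgo qlsn gwx zlmv hgs bnxi bwxle
Hunk 4: at line 5 remove [zlmv,hgs] add [vnm] -> 8 lines: rhv wgqo ljgo qlsn gwx vnm bnxi bwxle
Hunk 5: at line 2 remove [ljgo,qlsn,gwx] add [hdaso,ohgo] -> 7 lines: rhv wgqo hdaso ohgo vnm bnxi bwxle
Hunk 6: at line 4 remove [vnm] add [sqbn,zykz,rvgaf] -> 9 lines: rhv wgqo hdaso ohgo sqbn zykz rvgaf bnxi bwxle
Hunk 7: at line 1 remove [hdaso,ohgo] add [dagvs] -> 8 lines: rhv wgqo dagvs sqbn zykz rvgaf bnxi bwxle

Answer: rhv
wgqo
dagvs
sqbn
zykz
rvgaf
bnxi
bwxle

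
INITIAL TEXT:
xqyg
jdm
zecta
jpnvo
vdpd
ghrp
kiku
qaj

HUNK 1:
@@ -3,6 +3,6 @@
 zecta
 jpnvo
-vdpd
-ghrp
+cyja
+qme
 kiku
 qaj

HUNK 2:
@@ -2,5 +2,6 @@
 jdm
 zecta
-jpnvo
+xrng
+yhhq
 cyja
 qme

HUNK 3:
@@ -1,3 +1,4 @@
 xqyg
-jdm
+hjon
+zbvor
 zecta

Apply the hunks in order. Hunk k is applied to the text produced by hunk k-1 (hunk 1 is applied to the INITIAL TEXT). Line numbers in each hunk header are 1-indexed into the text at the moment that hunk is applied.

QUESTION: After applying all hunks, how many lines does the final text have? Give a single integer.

Hunk 1: at line 3 remove [vdpd,ghrp] add [cyja,qme] -> 8 lines: xqyg jdm zecta jpnvo cyja qme kiku qaj
Hunk 2: at line 2 remove [jpnvo] add [xrng,yhhq] -> 9 lines: xqyg jdm zecta xrng yhhq cyja qme kiku qaj
Hunk 3: at line 1 remove [jdm] add [hjon,zbvor] -> 10 lines: xqyg hjon zbvor zecta xrng yhhq cyja qme kiku qaj
Final line count: 10

Answer: 10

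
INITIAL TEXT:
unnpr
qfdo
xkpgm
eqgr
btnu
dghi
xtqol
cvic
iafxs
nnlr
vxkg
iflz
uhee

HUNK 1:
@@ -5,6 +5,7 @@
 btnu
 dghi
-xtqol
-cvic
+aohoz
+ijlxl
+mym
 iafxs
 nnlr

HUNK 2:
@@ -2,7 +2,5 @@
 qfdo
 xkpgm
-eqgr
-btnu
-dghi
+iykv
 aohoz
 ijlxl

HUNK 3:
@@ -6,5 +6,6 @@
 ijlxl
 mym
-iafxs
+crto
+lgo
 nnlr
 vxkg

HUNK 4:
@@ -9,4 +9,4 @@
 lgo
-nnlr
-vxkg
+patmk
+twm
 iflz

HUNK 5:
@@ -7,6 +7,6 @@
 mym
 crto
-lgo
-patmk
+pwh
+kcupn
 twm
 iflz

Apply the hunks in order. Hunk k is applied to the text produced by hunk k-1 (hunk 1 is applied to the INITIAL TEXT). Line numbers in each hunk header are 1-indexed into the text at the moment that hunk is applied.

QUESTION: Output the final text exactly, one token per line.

Hunk 1: at line 5 remove [xtqol,cvic] add [aohoz,ijlxl,mym] -> 14 lines: unnpr qfdo xkpgm eqgr btnu dghi aohoz ijlxl mym iafxs nnlr vxkg iflz uhee
Hunk 2: at line 2 remove [eqgr,btnu,dghi] add [iykv] -> 12 lines: unnpr qfdo xkpgm iykv aohoz ijlxl mym iafxs nnlr vxkg iflz uhee
Hunk 3: at line 6 remove [iafxs] add [crto,lgo] -> 13 lines: unnpr qfdo xkpgm iykv aohoz ijlxl mym crto lgo nnlr vxkg iflz uhee
Hunk 4: at line 9 remove [nnlr,vxkg] add [patmk,twm] -> 13 lines: unnpr qfdo xkpgm iykv aohoz ijlxl mym crto lgo patmk twm iflz uhee
Hunk 5: at line 7 remove [lgo,patmk] add [pwh,kcupn] -> 13 lines: unnpr qfdo xkpgm iykv aohoz ijlxl mym crto pwh kcupn twm iflz uhee

Answer: unnpr
qfdo
xkpgm
iykv
aohoz
ijlxl
mym
crto
pwh
kcupn
twm
iflz
uhee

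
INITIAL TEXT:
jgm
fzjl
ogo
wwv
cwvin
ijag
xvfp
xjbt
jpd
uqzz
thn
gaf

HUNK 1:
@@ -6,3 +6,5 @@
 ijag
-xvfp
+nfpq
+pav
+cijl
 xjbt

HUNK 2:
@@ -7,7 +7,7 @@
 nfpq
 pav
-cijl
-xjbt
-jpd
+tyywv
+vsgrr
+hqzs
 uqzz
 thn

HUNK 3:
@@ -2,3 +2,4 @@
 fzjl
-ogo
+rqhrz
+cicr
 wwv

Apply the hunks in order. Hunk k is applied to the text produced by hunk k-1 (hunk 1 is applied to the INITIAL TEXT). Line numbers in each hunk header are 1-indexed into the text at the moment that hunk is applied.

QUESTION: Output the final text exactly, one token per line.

Hunk 1: at line 6 remove [xvfp] add [nfpq,pav,cijl] -> 14 lines: jgm fzjl ogo wwv cwvin ijag nfpq pav cijl xjbt jpd uqzz thn gaf
Hunk 2: at line 7 remove [cijl,xjbt,jpd] add [tyywv,vsgrr,hqzs] -> 14 lines: jgm fzjl ogo wwv cwvin ijag nfpq pav tyywv vsgrr hqzs uqzz thn gaf
Hunk 3: at line 2 remove [ogo] add [rqhrz,cicr] -> 15 lines: jgm fzjl rqhrz cicr wwv cwvin ijag nfpq pav tyywv vsgrr hqzs uqzz thn gaf

Answer: jgm
fzjl
rqhrz
cicr
wwv
cwvin
ijag
nfpq
pav
tyywv
vsgrr
hqzs
uqzz
thn
gaf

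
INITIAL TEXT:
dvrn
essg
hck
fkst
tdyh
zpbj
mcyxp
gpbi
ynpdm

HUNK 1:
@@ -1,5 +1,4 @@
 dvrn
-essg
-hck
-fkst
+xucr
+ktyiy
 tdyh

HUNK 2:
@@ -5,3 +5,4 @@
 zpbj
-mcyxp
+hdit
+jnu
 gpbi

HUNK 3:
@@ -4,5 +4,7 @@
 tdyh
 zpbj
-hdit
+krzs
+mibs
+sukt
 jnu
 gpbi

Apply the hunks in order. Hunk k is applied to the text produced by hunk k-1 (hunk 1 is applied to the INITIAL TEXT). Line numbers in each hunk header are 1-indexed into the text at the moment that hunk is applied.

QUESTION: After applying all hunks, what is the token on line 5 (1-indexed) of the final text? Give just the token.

Hunk 1: at line 1 remove [essg,hck,fkst] add [xucr,ktyiy] -> 8 lines: dvrn xucr ktyiy tdyh zpbj mcyxp gpbi ynpdm
Hunk 2: at line 5 remove [mcyxp] add [hdit,jnu] -> 9 lines: dvrn xucr ktyiy tdyh zpbj hdit jnu gpbi ynpdm
Hunk 3: at line 4 remove [hdit] add [krzs,mibs,sukt] -> 11 lines: dvrn xucr ktyiy tdyh zpbj krzs mibs sukt jnu gpbi ynpdm
Final line 5: zpbj

Answer: zpbj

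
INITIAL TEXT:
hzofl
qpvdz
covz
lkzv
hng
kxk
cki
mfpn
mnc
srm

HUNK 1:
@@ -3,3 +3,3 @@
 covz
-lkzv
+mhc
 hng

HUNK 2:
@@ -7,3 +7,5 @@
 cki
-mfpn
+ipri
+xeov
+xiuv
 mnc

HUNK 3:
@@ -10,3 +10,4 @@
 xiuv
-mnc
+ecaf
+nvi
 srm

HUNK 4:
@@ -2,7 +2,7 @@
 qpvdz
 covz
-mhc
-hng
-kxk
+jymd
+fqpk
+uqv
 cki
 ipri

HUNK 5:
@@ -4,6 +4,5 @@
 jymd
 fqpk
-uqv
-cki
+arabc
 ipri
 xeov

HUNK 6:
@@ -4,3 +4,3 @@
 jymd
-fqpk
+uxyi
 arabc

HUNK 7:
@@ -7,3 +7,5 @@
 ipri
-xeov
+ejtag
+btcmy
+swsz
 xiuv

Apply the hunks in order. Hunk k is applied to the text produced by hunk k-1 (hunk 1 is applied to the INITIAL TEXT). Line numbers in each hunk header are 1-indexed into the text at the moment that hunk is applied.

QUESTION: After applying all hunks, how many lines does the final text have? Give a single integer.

Hunk 1: at line 3 remove [lkzv] add [mhc] -> 10 lines: hzofl qpvdz covz mhc hng kxk cki mfpn mnc srm
Hunk 2: at line 7 remove [mfpn] add [ipri,xeov,xiuv] -> 12 lines: hzofl qpvdz covz mhc hng kxk cki ipri xeov xiuv mnc srm
Hunk 3: at line 10 remove [mnc] add [ecaf,nvi] -> 13 lines: hzofl qpvdz covz mhc hng kxk cki ipri xeov xiuv ecaf nvi srm
Hunk 4: at line 2 remove [mhc,hng,kxk] add [jymd,fqpk,uqv] -> 13 lines: hzofl qpvdz covz jymd fqpk uqv cki ipri xeov xiuv ecaf nvi srm
Hunk 5: at line 4 remove [uqv,cki] add [arabc] -> 12 lines: hzofl qpvdz covz jymd fqpk arabc ipri xeov xiuv ecaf nvi srm
Hunk 6: at line 4 remove [fqpk] add [uxyi] -> 12 lines: hzofl qpvdz covz jymd uxyi arabc ipri xeov xiuv ecaf nvi srm
Hunk 7: at line 7 remove [xeov] add [ejtag,btcmy,swsz] -> 14 lines: hzofl qpvdz covz jymd uxyi arabc ipri ejtag btcmy swsz xiuv ecaf nvi srm
Final line count: 14

Answer: 14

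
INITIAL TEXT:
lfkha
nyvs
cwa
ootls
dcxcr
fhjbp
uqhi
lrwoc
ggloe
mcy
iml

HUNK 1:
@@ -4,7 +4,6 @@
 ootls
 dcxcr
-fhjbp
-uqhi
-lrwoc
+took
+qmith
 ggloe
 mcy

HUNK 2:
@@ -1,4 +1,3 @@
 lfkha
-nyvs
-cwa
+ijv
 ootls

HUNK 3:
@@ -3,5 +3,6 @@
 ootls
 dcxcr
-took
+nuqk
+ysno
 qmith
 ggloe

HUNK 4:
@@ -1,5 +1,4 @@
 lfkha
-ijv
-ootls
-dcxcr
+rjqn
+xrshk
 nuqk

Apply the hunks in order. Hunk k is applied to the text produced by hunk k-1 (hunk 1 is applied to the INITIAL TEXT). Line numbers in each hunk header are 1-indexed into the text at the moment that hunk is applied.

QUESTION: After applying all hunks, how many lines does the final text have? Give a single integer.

Hunk 1: at line 4 remove [fhjbp,uqhi,lrwoc] add [took,qmith] -> 10 lines: lfkha nyvs cwa ootls dcxcr took qmith ggloe mcy iml
Hunk 2: at line 1 remove [nyvs,cwa] add [ijv] -> 9 lines: lfkha ijv ootls dcxcr took qmith ggloe mcy iml
Hunk 3: at line 3 remove [took] add [nuqk,ysno] -> 10 lines: lfkha ijv ootls dcxcr nuqk ysno qmith ggloe mcy iml
Hunk 4: at line 1 remove [ijv,ootls,dcxcr] add [rjqn,xrshk] -> 9 lines: lfkha rjqn xrshk nuqk ysno qmith ggloe mcy iml
Final line count: 9

Answer: 9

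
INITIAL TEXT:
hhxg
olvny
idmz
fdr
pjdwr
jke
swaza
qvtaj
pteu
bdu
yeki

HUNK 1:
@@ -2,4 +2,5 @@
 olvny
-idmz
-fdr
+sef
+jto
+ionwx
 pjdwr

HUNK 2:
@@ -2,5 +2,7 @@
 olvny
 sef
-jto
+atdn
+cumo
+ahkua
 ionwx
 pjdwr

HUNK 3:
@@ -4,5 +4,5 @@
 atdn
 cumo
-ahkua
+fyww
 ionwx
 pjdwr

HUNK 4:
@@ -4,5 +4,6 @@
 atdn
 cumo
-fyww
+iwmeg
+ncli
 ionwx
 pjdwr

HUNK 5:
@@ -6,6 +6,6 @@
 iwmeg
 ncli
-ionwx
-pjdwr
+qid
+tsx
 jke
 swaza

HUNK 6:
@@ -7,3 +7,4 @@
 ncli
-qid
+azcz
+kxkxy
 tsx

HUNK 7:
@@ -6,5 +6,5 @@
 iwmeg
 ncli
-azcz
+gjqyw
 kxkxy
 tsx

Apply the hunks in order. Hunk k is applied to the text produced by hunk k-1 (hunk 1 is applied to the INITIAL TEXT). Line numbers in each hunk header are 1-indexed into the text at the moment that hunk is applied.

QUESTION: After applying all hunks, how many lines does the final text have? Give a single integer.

Answer: 16

Derivation:
Hunk 1: at line 2 remove [idmz,fdr] add [sef,jto,ionwx] -> 12 lines: hhxg olvny sef jto ionwx pjdwr jke swaza qvtaj pteu bdu yeki
Hunk 2: at line 2 remove [jto] add [atdn,cumo,ahkua] -> 14 lines: hhxg olvny sef atdn cumo ahkua ionwx pjdwr jke swaza qvtaj pteu bdu yeki
Hunk 3: at line 4 remove [ahkua] add [fyww] -> 14 lines: hhxg olvny sef atdn cumo fyww ionwx pjdwr jke swaza qvtaj pteu bdu yeki
Hunk 4: at line 4 remove [fyww] add [iwmeg,ncli] -> 15 lines: hhxg olvny sef atdn cumo iwmeg ncli ionwx pjdwr jke swaza qvtaj pteu bdu yeki
Hunk 5: at line 6 remove [ionwx,pjdwr] add [qid,tsx] -> 15 lines: hhxg olvny sef atdn cumo iwmeg ncli qid tsx jke swaza qvtaj pteu bdu yeki
Hunk 6: at line 7 remove [qid] add [azcz,kxkxy] -> 16 lines: hhxg olvny sef atdn cumo iwmeg ncli azcz kxkxy tsx jke swaza qvtaj pteu bdu yeki
Hunk 7: at line 6 remove [azcz] add [gjqyw] -> 16 lines: hhxg olvny sef atdn cumo iwmeg ncli gjqyw kxkxy tsx jke swaza qvtaj pteu bdu yeki
Final line count: 16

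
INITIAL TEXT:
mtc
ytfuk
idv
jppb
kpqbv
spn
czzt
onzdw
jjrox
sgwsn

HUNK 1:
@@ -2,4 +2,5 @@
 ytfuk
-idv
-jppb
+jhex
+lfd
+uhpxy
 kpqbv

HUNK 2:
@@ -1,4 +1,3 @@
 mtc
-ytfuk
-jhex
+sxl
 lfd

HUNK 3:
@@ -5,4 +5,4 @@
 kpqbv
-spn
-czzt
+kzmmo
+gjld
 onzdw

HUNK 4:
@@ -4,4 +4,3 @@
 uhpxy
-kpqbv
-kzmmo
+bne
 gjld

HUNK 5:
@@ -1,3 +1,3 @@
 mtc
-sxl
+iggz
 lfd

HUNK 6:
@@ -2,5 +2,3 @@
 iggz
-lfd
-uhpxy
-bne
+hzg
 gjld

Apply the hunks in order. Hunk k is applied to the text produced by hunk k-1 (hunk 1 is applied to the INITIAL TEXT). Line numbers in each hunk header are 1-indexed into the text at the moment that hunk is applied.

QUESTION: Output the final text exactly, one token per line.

Hunk 1: at line 2 remove [idv,jppb] add [jhex,lfd,uhpxy] -> 11 lines: mtc ytfuk jhex lfd uhpxy kpqbv spn czzt onzdw jjrox sgwsn
Hunk 2: at line 1 remove [ytfuk,jhex] add [sxl] -> 10 lines: mtc sxl lfd uhpxy kpqbv spn czzt onzdw jjrox sgwsn
Hunk 3: at line 5 remove [spn,czzt] add [kzmmo,gjld] -> 10 lines: mtc sxl lfd uhpxy kpqbv kzmmo gjld onzdw jjrox sgwsn
Hunk 4: at line 4 remove [kpqbv,kzmmo] add [bne] -> 9 lines: mtc sxl lfd uhpxy bne gjld onzdw jjrox sgwsn
Hunk 5: at line 1 remove [sxl] add [iggz] -> 9 lines: mtc iggz lfd uhpxy bne gjld onzdw jjrox sgwsn
Hunk 6: at line 2 remove [lfd,uhpxy,bne] add [hzg] -> 7 lines: mtc iggz hzg gjld onzdw jjrox sgwsn

Answer: mtc
iggz
hzg
gjld
onzdw
jjrox
sgwsn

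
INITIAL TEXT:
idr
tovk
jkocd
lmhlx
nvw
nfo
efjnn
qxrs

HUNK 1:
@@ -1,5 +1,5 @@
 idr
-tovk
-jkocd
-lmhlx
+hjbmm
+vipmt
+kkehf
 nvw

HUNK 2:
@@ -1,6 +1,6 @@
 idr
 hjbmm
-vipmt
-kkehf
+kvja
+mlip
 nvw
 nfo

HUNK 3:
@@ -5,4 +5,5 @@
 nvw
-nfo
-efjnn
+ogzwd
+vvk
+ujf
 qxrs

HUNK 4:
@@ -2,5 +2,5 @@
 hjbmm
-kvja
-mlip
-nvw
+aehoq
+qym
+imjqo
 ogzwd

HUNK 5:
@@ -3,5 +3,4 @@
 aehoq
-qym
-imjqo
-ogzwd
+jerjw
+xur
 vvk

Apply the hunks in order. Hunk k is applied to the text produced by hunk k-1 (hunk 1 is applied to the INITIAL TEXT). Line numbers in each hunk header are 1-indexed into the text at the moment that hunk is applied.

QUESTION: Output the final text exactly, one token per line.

Answer: idr
hjbmm
aehoq
jerjw
xur
vvk
ujf
qxrs

Derivation:
Hunk 1: at line 1 remove [tovk,jkocd,lmhlx] add [hjbmm,vipmt,kkehf] -> 8 lines: idr hjbmm vipmt kkehf nvw nfo efjnn qxrs
Hunk 2: at line 1 remove [vipmt,kkehf] add [kvja,mlip] -> 8 lines: idr hjbmm kvja mlip nvw nfo efjnn qxrs
Hunk 3: at line 5 remove [nfo,efjnn] add [ogzwd,vvk,ujf] -> 9 lines: idr hjbmm kvja mlip nvw ogzwd vvk ujf qxrs
Hunk 4: at line 2 remove [kvja,mlip,nvw] add [aehoq,qym,imjqo] -> 9 lines: idr hjbmm aehoq qym imjqo ogzwd vvk ujf qxrs
Hunk 5: at line 3 remove [qym,imjqo,ogzwd] add [jerjw,xur] -> 8 lines: idr hjbmm aehoq jerjw xur vvk ujf qxrs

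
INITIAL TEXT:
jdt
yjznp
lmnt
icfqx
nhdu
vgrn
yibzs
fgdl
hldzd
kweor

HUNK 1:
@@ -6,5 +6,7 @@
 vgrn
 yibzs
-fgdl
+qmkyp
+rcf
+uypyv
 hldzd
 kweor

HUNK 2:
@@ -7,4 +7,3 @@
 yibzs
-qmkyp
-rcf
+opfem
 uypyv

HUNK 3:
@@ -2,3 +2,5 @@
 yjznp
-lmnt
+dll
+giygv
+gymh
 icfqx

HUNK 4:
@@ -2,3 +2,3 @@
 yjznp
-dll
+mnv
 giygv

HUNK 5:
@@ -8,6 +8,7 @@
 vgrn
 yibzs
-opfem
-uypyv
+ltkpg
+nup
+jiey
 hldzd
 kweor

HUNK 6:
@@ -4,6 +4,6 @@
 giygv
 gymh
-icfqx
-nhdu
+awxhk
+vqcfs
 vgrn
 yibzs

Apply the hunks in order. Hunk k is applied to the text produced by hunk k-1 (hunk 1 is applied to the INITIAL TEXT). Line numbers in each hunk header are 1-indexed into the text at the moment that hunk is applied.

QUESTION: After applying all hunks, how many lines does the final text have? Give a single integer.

Hunk 1: at line 6 remove [fgdl] add [qmkyp,rcf,uypyv] -> 12 lines: jdt yjznp lmnt icfqx nhdu vgrn yibzs qmkyp rcf uypyv hldzd kweor
Hunk 2: at line 7 remove [qmkyp,rcf] add [opfem] -> 11 lines: jdt yjznp lmnt icfqx nhdu vgrn yibzs opfem uypyv hldzd kweor
Hunk 3: at line 2 remove [lmnt] add [dll,giygv,gymh] -> 13 lines: jdt yjznp dll giygv gymh icfqx nhdu vgrn yibzs opfem uypyv hldzd kweor
Hunk 4: at line 2 remove [dll] add [mnv] -> 13 lines: jdt yjznp mnv giygv gymh icfqx nhdu vgrn yibzs opfem uypyv hldzd kweor
Hunk 5: at line 8 remove [opfem,uypyv] add [ltkpg,nup,jiey] -> 14 lines: jdt yjznp mnv giygv gymh icfqx nhdu vgrn yibzs ltkpg nup jiey hldzd kweor
Hunk 6: at line 4 remove [icfqx,nhdu] add [awxhk,vqcfs] -> 14 lines: jdt yjznp mnv giygv gymh awxhk vqcfs vgrn yibzs ltkpg nup jiey hldzd kweor
Final line count: 14

Answer: 14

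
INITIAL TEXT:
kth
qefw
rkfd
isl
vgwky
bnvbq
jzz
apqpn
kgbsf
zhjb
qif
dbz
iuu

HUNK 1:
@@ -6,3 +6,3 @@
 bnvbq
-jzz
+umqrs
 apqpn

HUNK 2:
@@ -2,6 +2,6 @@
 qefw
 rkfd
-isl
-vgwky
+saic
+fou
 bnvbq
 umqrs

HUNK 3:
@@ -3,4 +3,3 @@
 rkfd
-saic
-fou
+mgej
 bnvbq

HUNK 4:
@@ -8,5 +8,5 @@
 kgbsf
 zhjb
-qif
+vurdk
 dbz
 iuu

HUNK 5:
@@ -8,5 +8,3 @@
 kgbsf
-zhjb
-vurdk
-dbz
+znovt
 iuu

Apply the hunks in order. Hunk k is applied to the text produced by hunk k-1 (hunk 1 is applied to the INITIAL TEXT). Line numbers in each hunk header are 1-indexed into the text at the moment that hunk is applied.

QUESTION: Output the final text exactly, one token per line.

Answer: kth
qefw
rkfd
mgej
bnvbq
umqrs
apqpn
kgbsf
znovt
iuu

Derivation:
Hunk 1: at line 6 remove [jzz] add [umqrs] -> 13 lines: kth qefw rkfd isl vgwky bnvbq umqrs apqpn kgbsf zhjb qif dbz iuu
Hunk 2: at line 2 remove [isl,vgwky] add [saic,fou] -> 13 lines: kth qefw rkfd saic fou bnvbq umqrs apqpn kgbsf zhjb qif dbz iuu
Hunk 3: at line 3 remove [saic,fou] add [mgej] -> 12 lines: kth qefw rkfd mgej bnvbq umqrs apqpn kgbsf zhjb qif dbz iuu
Hunk 4: at line 8 remove [qif] add [vurdk] -> 12 lines: kth qefw rkfd mgej bnvbq umqrs apqpn kgbsf zhjb vurdk dbz iuu
Hunk 5: at line 8 remove [zhjb,vurdk,dbz] add [znovt] -> 10 lines: kth qefw rkfd mgej bnvbq umqrs apqpn kgbsf znovt iuu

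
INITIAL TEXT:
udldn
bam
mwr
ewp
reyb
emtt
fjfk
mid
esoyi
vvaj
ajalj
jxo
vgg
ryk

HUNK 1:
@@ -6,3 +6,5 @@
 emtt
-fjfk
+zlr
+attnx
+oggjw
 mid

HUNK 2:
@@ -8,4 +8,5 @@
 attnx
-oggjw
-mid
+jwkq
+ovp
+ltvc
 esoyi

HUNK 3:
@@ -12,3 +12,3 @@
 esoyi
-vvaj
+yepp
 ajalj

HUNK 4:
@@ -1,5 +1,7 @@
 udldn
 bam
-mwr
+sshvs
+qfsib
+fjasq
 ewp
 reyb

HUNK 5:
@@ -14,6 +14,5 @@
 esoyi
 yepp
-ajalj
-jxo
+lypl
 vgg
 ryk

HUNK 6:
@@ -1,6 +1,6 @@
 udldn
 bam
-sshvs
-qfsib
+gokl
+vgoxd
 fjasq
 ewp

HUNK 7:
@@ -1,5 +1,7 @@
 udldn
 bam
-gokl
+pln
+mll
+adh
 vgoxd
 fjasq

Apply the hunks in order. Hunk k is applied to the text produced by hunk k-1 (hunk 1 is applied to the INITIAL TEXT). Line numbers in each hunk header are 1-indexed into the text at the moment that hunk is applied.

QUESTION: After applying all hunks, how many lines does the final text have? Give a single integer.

Answer: 20

Derivation:
Hunk 1: at line 6 remove [fjfk] add [zlr,attnx,oggjw] -> 16 lines: udldn bam mwr ewp reyb emtt zlr attnx oggjw mid esoyi vvaj ajalj jxo vgg ryk
Hunk 2: at line 8 remove [oggjw,mid] add [jwkq,ovp,ltvc] -> 17 lines: udldn bam mwr ewp reyb emtt zlr attnx jwkq ovp ltvc esoyi vvaj ajalj jxo vgg ryk
Hunk 3: at line 12 remove [vvaj] add [yepp] -> 17 lines: udldn bam mwr ewp reyb emtt zlr attnx jwkq ovp ltvc esoyi yepp ajalj jxo vgg ryk
Hunk 4: at line 1 remove [mwr] add [sshvs,qfsib,fjasq] -> 19 lines: udldn bam sshvs qfsib fjasq ewp reyb emtt zlr attnx jwkq ovp ltvc esoyi yepp ajalj jxo vgg ryk
Hunk 5: at line 14 remove [ajalj,jxo] add [lypl] -> 18 lines: udldn bam sshvs qfsib fjasq ewp reyb emtt zlr attnx jwkq ovp ltvc esoyi yepp lypl vgg ryk
Hunk 6: at line 1 remove [sshvs,qfsib] add [gokl,vgoxd] -> 18 lines: udldn bam gokl vgoxd fjasq ewp reyb emtt zlr attnx jwkq ovp ltvc esoyi yepp lypl vgg ryk
Hunk 7: at line 1 remove [gokl] add [pln,mll,adh] -> 20 lines: udldn bam pln mll adh vgoxd fjasq ewp reyb emtt zlr attnx jwkq ovp ltvc esoyi yepp lypl vgg ryk
Final line count: 20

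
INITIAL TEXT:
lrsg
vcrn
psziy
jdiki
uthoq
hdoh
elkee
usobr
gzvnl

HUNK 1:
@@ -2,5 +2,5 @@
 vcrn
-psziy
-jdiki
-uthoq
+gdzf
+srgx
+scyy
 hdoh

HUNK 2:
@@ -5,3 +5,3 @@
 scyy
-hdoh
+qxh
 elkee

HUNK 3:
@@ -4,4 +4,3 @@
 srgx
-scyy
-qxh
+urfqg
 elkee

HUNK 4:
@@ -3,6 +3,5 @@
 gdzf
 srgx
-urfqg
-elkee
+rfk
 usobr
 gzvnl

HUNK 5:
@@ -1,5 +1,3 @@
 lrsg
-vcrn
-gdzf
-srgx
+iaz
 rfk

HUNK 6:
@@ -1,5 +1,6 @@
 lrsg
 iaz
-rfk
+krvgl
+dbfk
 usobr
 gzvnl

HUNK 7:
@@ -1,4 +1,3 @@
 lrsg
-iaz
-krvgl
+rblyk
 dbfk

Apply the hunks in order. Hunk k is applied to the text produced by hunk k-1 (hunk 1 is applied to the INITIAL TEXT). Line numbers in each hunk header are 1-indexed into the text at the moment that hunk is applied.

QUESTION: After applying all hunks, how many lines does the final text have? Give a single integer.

Answer: 5

Derivation:
Hunk 1: at line 2 remove [psziy,jdiki,uthoq] add [gdzf,srgx,scyy] -> 9 lines: lrsg vcrn gdzf srgx scyy hdoh elkee usobr gzvnl
Hunk 2: at line 5 remove [hdoh] add [qxh] -> 9 lines: lrsg vcrn gdzf srgx scyy qxh elkee usobr gzvnl
Hunk 3: at line 4 remove [scyy,qxh] add [urfqg] -> 8 lines: lrsg vcrn gdzf srgx urfqg elkee usobr gzvnl
Hunk 4: at line 3 remove [urfqg,elkee] add [rfk] -> 7 lines: lrsg vcrn gdzf srgx rfk usobr gzvnl
Hunk 5: at line 1 remove [vcrn,gdzf,srgx] add [iaz] -> 5 lines: lrsg iaz rfk usobr gzvnl
Hunk 6: at line 1 remove [rfk] add [krvgl,dbfk] -> 6 lines: lrsg iaz krvgl dbfk usobr gzvnl
Hunk 7: at line 1 remove [iaz,krvgl] add [rblyk] -> 5 lines: lrsg rblyk dbfk usobr gzvnl
Final line count: 5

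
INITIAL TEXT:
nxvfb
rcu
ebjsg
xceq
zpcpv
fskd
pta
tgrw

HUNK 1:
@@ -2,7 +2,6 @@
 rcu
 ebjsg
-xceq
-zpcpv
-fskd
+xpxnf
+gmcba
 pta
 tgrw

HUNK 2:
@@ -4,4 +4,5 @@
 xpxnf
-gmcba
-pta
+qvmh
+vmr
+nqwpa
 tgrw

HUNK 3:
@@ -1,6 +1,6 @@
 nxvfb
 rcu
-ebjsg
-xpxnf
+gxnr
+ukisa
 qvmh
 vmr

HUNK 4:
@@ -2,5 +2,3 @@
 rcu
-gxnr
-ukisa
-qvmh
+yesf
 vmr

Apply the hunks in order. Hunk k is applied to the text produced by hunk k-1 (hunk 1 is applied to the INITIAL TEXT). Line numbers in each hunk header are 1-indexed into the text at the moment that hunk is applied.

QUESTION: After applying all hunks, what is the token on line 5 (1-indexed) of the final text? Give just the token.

Hunk 1: at line 2 remove [xceq,zpcpv,fskd] add [xpxnf,gmcba] -> 7 lines: nxvfb rcu ebjsg xpxnf gmcba pta tgrw
Hunk 2: at line 4 remove [gmcba,pta] add [qvmh,vmr,nqwpa] -> 8 lines: nxvfb rcu ebjsg xpxnf qvmh vmr nqwpa tgrw
Hunk 3: at line 1 remove [ebjsg,xpxnf] add [gxnr,ukisa] -> 8 lines: nxvfb rcu gxnr ukisa qvmh vmr nqwpa tgrw
Hunk 4: at line 2 remove [gxnr,ukisa,qvmh] add [yesf] -> 6 lines: nxvfb rcu yesf vmr nqwpa tgrw
Final line 5: nqwpa

Answer: nqwpa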